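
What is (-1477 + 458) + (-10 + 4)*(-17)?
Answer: -917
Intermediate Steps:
(-1477 + 458) + (-10 + 4)*(-17) = -1019 - 6*(-17) = -1019 + 102 = -917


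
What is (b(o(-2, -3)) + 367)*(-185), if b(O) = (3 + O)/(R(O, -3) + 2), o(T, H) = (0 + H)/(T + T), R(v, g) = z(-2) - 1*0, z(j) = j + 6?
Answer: -544085/8 ≈ -68011.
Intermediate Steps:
z(j) = 6 + j
R(v, g) = 4 (R(v, g) = (6 - 2) - 1*0 = 4 + 0 = 4)
o(T, H) = H/(2*T) (o(T, H) = H/((2*T)) = H*(1/(2*T)) = H/(2*T))
b(O) = ½ + O/6 (b(O) = (3 + O)/(4 + 2) = (3 + O)/6 = (3 + O)*(⅙) = ½ + O/6)
(b(o(-2, -3)) + 367)*(-185) = ((½ + ((½)*(-3)/(-2))/6) + 367)*(-185) = ((½ + ((½)*(-3)*(-½))/6) + 367)*(-185) = ((½ + (⅙)*(¾)) + 367)*(-185) = ((½ + ⅛) + 367)*(-185) = (5/8 + 367)*(-185) = (2941/8)*(-185) = -544085/8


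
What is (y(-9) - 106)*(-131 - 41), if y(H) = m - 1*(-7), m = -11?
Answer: 18920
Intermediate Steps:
y(H) = -4 (y(H) = -11 - 1*(-7) = -11 + 7 = -4)
(y(-9) - 106)*(-131 - 41) = (-4 - 106)*(-131 - 41) = -110*(-172) = 18920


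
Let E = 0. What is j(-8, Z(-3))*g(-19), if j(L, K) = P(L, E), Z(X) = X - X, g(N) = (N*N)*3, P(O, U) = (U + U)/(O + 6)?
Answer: 0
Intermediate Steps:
P(O, U) = 2*U/(6 + O) (P(O, U) = (2*U)/(6 + O) = 2*U/(6 + O))
g(N) = 3*N² (g(N) = N²*3 = 3*N²)
Z(X) = 0
j(L, K) = 0 (j(L, K) = 2*0/(6 + L) = 0)
j(-8, Z(-3))*g(-19) = 0*(3*(-19)²) = 0*(3*361) = 0*1083 = 0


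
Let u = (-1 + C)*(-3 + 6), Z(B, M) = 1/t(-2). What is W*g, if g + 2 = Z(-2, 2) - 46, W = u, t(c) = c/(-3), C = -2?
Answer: 837/2 ≈ 418.50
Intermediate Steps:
t(c) = -c/3 (t(c) = c*(-⅓) = -c/3)
Z(B, M) = 3/2 (Z(B, M) = 1/(-⅓*(-2)) = 1/(⅔) = 3/2)
u = -9 (u = (-1 - 2)*(-3 + 6) = -3*3 = -9)
W = -9
g = -93/2 (g = -2 + (3/2 - 46) = -2 - 89/2 = -93/2 ≈ -46.500)
W*g = -9*(-93/2) = 837/2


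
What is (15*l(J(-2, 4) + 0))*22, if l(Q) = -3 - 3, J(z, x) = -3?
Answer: -1980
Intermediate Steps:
l(Q) = -6
(15*l(J(-2, 4) + 0))*22 = (15*(-6))*22 = -90*22 = -1980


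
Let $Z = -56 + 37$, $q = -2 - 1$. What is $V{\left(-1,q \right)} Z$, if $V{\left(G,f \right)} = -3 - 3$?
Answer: $114$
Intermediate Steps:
$q = -3$
$V{\left(G,f \right)} = -6$
$Z = -19$
$V{\left(-1,q \right)} Z = \left(-6\right) \left(-19\right) = 114$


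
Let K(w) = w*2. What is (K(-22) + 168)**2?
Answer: 15376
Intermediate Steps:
K(w) = 2*w
(K(-22) + 168)**2 = (2*(-22) + 168)**2 = (-44 + 168)**2 = 124**2 = 15376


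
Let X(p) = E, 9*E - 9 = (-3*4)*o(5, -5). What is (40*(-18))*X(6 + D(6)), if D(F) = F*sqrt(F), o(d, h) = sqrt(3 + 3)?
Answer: -720 + 960*sqrt(6) ≈ 1631.5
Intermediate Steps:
o(d, h) = sqrt(6)
D(F) = F**(3/2)
E = 1 - 4*sqrt(6)/3 (E = 1 + ((-3*4)*sqrt(6))/9 = 1 + (-12*sqrt(6))/9 = 1 - 4*sqrt(6)/3 ≈ -2.2660)
X(p) = 1 - 4*sqrt(6)/3
(40*(-18))*X(6 + D(6)) = (40*(-18))*(1 - 4*sqrt(6)/3) = -720*(1 - 4*sqrt(6)/3) = -720 + 960*sqrt(6)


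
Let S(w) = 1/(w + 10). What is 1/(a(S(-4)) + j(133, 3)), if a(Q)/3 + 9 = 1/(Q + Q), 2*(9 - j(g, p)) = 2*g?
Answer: -1/142 ≈ -0.0070423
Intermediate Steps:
S(w) = 1/(10 + w)
j(g, p) = 9 - g
a(Q) = -27 + 3/(2*Q) (a(Q) = -27 + 3/(Q + Q) = -27 + 3/((2*Q)) = -27 + 3*(1/(2*Q)) = -27 + 3/(2*Q))
1/(a(S(-4)) + j(133, 3)) = 1/((-27 + 3/(2*(1/(10 - 4)))) + (9 - 1*133)) = 1/((-27 + 3/(2*(1/6))) + (9 - 133)) = 1/((-27 + 3/(2*(⅙))) - 124) = 1/((-27 + (3/2)*6) - 124) = 1/((-27 + 9) - 124) = 1/(-18 - 124) = 1/(-142) = -1/142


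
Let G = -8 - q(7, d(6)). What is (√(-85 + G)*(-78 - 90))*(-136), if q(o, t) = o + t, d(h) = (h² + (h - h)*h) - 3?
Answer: 22848*I*√133 ≈ 2.635e+5*I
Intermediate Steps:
d(h) = -3 + h² (d(h) = (h² + 0*h) - 3 = (h² + 0) - 3 = h² - 3 = -3 + h²)
G = -48 (G = -8 - (7 + (-3 + 6²)) = -8 - (7 + (-3 + 36)) = -8 - (7 + 33) = -8 - 1*40 = -8 - 40 = -48)
(√(-85 + G)*(-78 - 90))*(-136) = (√(-85 - 48)*(-78 - 90))*(-136) = (√(-133)*(-168))*(-136) = ((I*√133)*(-168))*(-136) = -168*I*√133*(-136) = 22848*I*√133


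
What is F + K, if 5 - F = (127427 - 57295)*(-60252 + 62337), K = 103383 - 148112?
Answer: -146269944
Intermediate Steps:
K = -44729
F = -146225215 (F = 5 - (127427 - 57295)*(-60252 + 62337) = 5 - 70132*2085 = 5 - 1*146225220 = 5 - 146225220 = -146225215)
F + K = -146225215 - 44729 = -146269944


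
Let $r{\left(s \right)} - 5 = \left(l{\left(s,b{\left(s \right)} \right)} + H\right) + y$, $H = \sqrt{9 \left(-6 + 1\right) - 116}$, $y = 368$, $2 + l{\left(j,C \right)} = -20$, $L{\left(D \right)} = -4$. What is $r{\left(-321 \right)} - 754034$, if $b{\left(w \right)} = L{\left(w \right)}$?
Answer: $-753683 + i \sqrt{161} \approx -7.5368 \cdot 10^{5} + 12.689 i$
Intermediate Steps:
$b{\left(w \right)} = -4$
$l{\left(j,C \right)} = -22$ ($l{\left(j,C \right)} = -2 - 20 = -22$)
$H = i \sqrt{161}$ ($H = \sqrt{9 \left(-5\right) - 116} = \sqrt{-45 - 116} = \sqrt{-161} = i \sqrt{161} \approx 12.689 i$)
$r{\left(s \right)} = 351 + i \sqrt{161}$ ($r{\left(s \right)} = 5 + \left(\left(-22 + i \sqrt{161}\right) + 368\right) = 5 + \left(346 + i \sqrt{161}\right) = 351 + i \sqrt{161}$)
$r{\left(-321 \right)} - 754034 = \left(351 + i \sqrt{161}\right) - 754034 = -753683 + i \sqrt{161}$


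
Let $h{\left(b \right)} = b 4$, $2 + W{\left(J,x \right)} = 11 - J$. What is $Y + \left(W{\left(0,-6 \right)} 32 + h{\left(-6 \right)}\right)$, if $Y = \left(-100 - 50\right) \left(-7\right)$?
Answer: $1314$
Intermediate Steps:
$W{\left(J,x \right)} = 9 - J$ ($W{\left(J,x \right)} = -2 - \left(-11 + J\right) = 9 - J$)
$h{\left(b \right)} = 4 b$
$Y = 1050$ ($Y = \left(-150\right) \left(-7\right) = 1050$)
$Y + \left(W{\left(0,-6 \right)} 32 + h{\left(-6 \right)}\right) = 1050 + \left(\left(9 - 0\right) 32 + 4 \left(-6\right)\right) = 1050 - \left(24 - \left(9 + 0\right) 32\right) = 1050 + \left(9 \cdot 32 - 24\right) = 1050 + \left(288 - 24\right) = 1050 + 264 = 1314$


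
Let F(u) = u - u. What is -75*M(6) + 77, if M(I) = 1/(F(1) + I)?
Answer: 129/2 ≈ 64.500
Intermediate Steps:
F(u) = 0
M(I) = 1/I (M(I) = 1/(0 + I) = 1/I)
-75*M(6) + 77 = -75/6 + 77 = -75*⅙ + 77 = -25/2 + 77 = 129/2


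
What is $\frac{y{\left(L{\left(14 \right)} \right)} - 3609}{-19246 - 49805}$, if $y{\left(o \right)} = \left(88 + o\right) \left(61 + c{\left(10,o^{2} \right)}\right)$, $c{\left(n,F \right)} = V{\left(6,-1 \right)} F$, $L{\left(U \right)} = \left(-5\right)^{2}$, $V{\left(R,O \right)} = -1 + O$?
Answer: $\frac{137966}{69051} \approx 1.998$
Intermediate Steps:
$L{\left(U \right)} = 25$
$c{\left(n,F \right)} = - 2 F$ ($c{\left(n,F \right)} = \left(-1 - 1\right) F = - 2 F$)
$y{\left(o \right)} = \left(61 - 2 o^{2}\right) \left(88 + o\right)$ ($y{\left(o \right)} = \left(88 + o\right) \left(61 - 2 o^{2}\right) = \left(61 - 2 o^{2}\right) \left(88 + o\right)$)
$\frac{y{\left(L{\left(14 \right)} \right)} - 3609}{-19246 - 49805} = \frac{\left(5368 - 176 \cdot 25^{2} - 2 \cdot 25^{3} + 61 \cdot 25\right) - 3609}{-19246 - 49805} = \frac{\left(5368 - 110000 - 31250 + 1525\right) - 3609}{-69051} = \left(\left(5368 - 110000 - 31250 + 1525\right) - 3609\right) \left(- \frac{1}{69051}\right) = \left(-134357 - 3609\right) \left(- \frac{1}{69051}\right) = \left(-137966\right) \left(- \frac{1}{69051}\right) = \frac{137966}{69051}$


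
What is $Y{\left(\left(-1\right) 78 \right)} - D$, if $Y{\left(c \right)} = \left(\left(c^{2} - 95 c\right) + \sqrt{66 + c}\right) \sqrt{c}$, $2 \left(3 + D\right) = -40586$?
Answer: $20296 - 6 \sqrt{26} + 13494 i \sqrt{78} \approx 20265.0 + 1.1918 \cdot 10^{5} i$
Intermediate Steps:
$D = -20296$ ($D = -3 + \frac{1}{2} \left(-40586\right) = -3 - 20293 = -20296$)
$Y{\left(c \right)} = \sqrt{c} \left(c^{2} + \sqrt{66 + c} - 95 c\right)$ ($Y{\left(c \right)} = \left(c^{2} + \sqrt{66 + c} - 95 c\right) \sqrt{c} = \sqrt{c} \left(c^{2} + \sqrt{66 + c} - 95 c\right)$)
$Y{\left(\left(-1\right) 78 \right)} - D = \sqrt{\left(-1\right) 78} \left(\left(\left(-1\right) 78\right)^{2} + \sqrt{66 - 78} - 95 \left(\left(-1\right) 78\right)\right) - -20296 = \sqrt{-78} \left(\left(-78\right)^{2} + \sqrt{66 - 78} - -7410\right) + 20296 = i \sqrt{78} \left(6084 + \sqrt{-12} + 7410\right) + 20296 = i \sqrt{78} \left(6084 + 2 i \sqrt{3} + 7410\right) + 20296 = i \sqrt{78} \left(13494 + 2 i \sqrt{3}\right) + 20296 = 20296 + i \sqrt{78} \left(13494 + 2 i \sqrt{3}\right)$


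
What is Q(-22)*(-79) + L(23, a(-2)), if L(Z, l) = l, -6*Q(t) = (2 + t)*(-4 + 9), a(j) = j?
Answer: -3956/3 ≈ -1318.7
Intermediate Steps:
Q(t) = -5/3 - 5*t/6 (Q(t) = -(2 + t)*(-4 + 9)/6 = -(2 + t)*5/6 = -(10 + 5*t)/6 = -5/3 - 5*t/6)
Q(-22)*(-79) + L(23, a(-2)) = (-5/3 - ⅚*(-22))*(-79) - 2 = (-5/3 + 55/3)*(-79) - 2 = (50/3)*(-79) - 2 = -3950/3 - 2 = -3956/3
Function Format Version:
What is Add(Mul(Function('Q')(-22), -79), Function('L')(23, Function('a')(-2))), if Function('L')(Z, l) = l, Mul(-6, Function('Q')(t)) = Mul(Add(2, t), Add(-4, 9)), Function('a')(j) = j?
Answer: Rational(-3956, 3) ≈ -1318.7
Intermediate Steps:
Function('Q')(t) = Add(Rational(-5, 3), Mul(Rational(-5, 6), t)) (Function('Q')(t) = Mul(Rational(-1, 6), Mul(Add(2, t), Add(-4, 9))) = Mul(Rational(-1, 6), Mul(Add(2, t), 5)) = Mul(Rational(-1, 6), Add(10, Mul(5, t))) = Add(Rational(-5, 3), Mul(Rational(-5, 6), t)))
Add(Mul(Function('Q')(-22), -79), Function('L')(23, Function('a')(-2))) = Add(Mul(Add(Rational(-5, 3), Mul(Rational(-5, 6), -22)), -79), -2) = Add(Mul(Add(Rational(-5, 3), Rational(55, 3)), -79), -2) = Add(Mul(Rational(50, 3), -79), -2) = Add(Rational(-3950, 3), -2) = Rational(-3956, 3)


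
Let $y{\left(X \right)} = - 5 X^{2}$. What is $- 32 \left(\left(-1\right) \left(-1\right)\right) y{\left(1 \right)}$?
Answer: $160$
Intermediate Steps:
$- 32 \left(\left(-1\right) \left(-1\right)\right) y{\left(1 \right)} = - 32 \left(\left(-1\right) \left(-1\right)\right) \left(- 5 \cdot 1^{2}\right) = \left(-32\right) 1 \left(\left(-5\right) 1\right) = \left(-32\right) \left(-5\right) = 160$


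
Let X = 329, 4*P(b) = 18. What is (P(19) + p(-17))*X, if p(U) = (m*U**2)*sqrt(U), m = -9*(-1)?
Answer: 2961/2 + 855729*I*sqrt(17) ≈ 1480.5 + 3.5283e+6*I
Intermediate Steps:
P(b) = 9/2 (P(b) = (1/4)*18 = 9/2)
m = 9
p(U) = 9*U**(5/2) (p(U) = (9*U**2)*sqrt(U) = 9*U**(5/2))
(P(19) + p(-17))*X = (9/2 + 9*(-17)**(5/2))*329 = (9/2 + 9*(289*I*sqrt(17)))*329 = (9/2 + 2601*I*sqrt(17))*329 = 2961/2 + 855729*I*sqrt(17)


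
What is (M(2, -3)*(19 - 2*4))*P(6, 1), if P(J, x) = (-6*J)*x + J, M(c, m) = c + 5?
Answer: -2310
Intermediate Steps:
M(c, m) = 5 + c
P(J, x) = J - 6*J*x (P(J, x) = -6*J*x + J = J - 6*J*x)
(M(2, -3)*(19 - 2*4))*P(6, 1) = ((5 + 2)*(19 - 2*4))*(6*(1 - 6*1)) = (7*(19 - 8))*(6*(1 - 6)) = (7*11)*(6*(-5)) = 77*(-30) = -2310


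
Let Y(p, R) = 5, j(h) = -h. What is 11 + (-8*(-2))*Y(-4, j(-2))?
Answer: 91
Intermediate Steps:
11 + (-8*(-2))*Y(-4, j(-2)) = 11 - 8*(-2)*5 = 11 + 16*5 = 11 + 80 = 91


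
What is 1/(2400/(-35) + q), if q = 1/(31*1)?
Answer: -217/14873 ≈ -0.014590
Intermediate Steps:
q = 1/31 ≈ 0.032258
1/(2400/(-35) + q) = 1/(2400/(-35) + 1/31) = 1/(2400*(-1/35) + 1/31) = 1/(-480/7 + 1/31) = 1/(-14873/217) = -217/14873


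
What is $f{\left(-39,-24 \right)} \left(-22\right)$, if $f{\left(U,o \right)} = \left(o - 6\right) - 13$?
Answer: $946$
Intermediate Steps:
$f{\left(U,o \right)} = -19 + o$ ($f{\left(U,o \right)} = \left(-6 + o\right) - 13 = -19 + o$)
$f{\left(-39,-24 \right)} \left(-22\right) = \left(-19 - 24\right) \left(-22\right) = \left(-43\right) \left(-22\right) = 946$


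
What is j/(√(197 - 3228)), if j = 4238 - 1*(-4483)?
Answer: -8721*I*√3031/3031 ≈ -158.41*I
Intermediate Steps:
j = 8721 (j = 4238 + 4483 = 8721)
j/(√(197 - 3228)) = 8721/(√(197 - 3228)) = 8721/(√(-3031)) = 8721/((I*√3031)) = 8721*(-I*√3031/3031) = -8721*I*√3031/3031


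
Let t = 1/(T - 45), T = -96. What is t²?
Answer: 1/19881 ≈ 5.0299e-5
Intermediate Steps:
t = -1/141 (t = 1/(-96 - 45) = 1/(-141) = -1/141 ≈ -0.0070922)
t² = (-1/141)² = 1/19881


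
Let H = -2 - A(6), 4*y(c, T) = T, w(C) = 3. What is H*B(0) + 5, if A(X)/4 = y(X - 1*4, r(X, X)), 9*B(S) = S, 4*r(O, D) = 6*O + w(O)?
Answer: 5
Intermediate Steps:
r(O, D) = 3/4 + 3*O/2 (r(O, D) = (6*O + 3)/4 = (3 + 6*O)/4 = 3/4 + 3*O/2)
y(c, T) = T/4
B(S) = S/9
A(X) = 3/4 + 3*X/2 (A(X) = 4*((3/4 + 3*X/2)/4) = 4*(3/16 + 3*X/8) = 3/4 + 3*X/2)
H = -47/4 (H = -2 - (3/4 + (3/2)*6) = -2 - (3/4 + 9) = -2 - 1*39/4 = -2 - 39/4 = -47/4 ≈ -11.750)
H*B(0) + 5 = -47*0/36 + 5 = -47/4*0 + 5 = 0 + 5 = 5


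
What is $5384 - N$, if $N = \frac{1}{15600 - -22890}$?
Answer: $\frac{207230159}{38490} \approx 5384.0$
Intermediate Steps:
$N = \frac{1}{38490}$ ($N = \frac{1}{15600 + 22890} = \frac{1}{38490} \approx 2.5981 \cdot 10^{-5}$)
$5384 - N = 5384 - \frac{1}{38490} = \frac{207230159}{38490}$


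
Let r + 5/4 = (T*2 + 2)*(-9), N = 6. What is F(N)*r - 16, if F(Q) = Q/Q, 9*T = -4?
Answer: -109/4 ≈ -27.250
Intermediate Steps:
T = -4/9 (T = (⅑)*(-4) = -4/9 ≈ -0.44444)
F(Q) = 1
r = -45/4 (r = -5/4 + (-4/9*2 + 2)*(-9) = -5/4 + (-8/9 + 2)*(-9) = -5/4 + (10/9)*(-9) = -5/4 - 10 = -45/4 ≈ -11.250)
F(N)*r - 16 = 1*(-45/4) - 16 = -45/4 - 16 = -109/4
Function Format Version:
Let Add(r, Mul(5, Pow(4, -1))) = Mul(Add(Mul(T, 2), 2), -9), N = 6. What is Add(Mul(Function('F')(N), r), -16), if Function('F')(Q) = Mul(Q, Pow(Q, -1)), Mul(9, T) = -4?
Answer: Rational(-109, 4) ≈ -27.250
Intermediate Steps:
T = Rational(-4, 9) (T = Mul(Rational(1, 9), -4) = Rational(-4, 9) ≈ -0.44444)
Function('F')(Q) = 1
r = Rational(-45, 4) (r = Add(Rational(-5, 4), Mul(Add(Mul(Rational(-4, 9), 2), 2), -9)) = Add(Rational(-5, 4), Mul(Add(Rational(-8, 9), 2), -9)) = Add(Rational(-5, 4), Mul(Rational(10, 9), -9)) = Add(Rational(-5, 4), -10) = Rational(-45, 4) ≈ -11.250)
Add(Mul(Function('F')(N), r), -16) = Add(Mul(1, Rational(-45, 4)), -16) = Add(Rational(-45, 4), -16) = Rational(-109, 4)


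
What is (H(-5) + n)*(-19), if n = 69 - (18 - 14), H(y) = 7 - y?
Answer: -1463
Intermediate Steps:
n = 65 (n = 69 - 1*4 = 69 - 4 = 65)
(H(-5) + n)*(-19) = ((7 - 1*(-5)) + 65)*(-19) = ((7 + 5) + 65)*(-19) = (12 + 65)*(-19) = 77*(-19) = -1463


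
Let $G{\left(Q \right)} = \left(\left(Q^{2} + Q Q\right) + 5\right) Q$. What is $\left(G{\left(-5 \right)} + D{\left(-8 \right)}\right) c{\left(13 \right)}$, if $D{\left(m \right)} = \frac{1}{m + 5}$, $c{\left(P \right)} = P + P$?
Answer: $- \frac{21476}{3} \approx -7158.7$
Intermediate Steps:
$c{\left(P \right)} = 2 P$
$D{\left(m \right)} = \frac{1}{5 + m}$
$G{\left(Q \right)} = Q \left(5 + 2 Q^{2}\right)$ ($G{\left(Q \right)} = \left(\left(Q^{2} + Q^{2}\right) + 5\right) Q = \left(2 Q^{2} + 5\right) Q = \left(5 + 2 Q^{2}\right) Q = Q \left(5 + 2 Q^{2}\right)$)
$\left(G{\left(-5 \right)} + D{\left(-8 \right)}\right) c{\left(13 \right)} = \left(- 5 \left(5 + 2 \left(-5\right)^{2}\right) + \frac{1}{5 - 8}\right) 2 \cdot 13 = \left(- 5 \left(5 + 2 \cdot 25\right) + \frac{1}{-3}\right) 26 = \left(- 5 \left(5 + 50\right) - \frac{1}{3}\right) 26 = \left(\left(-5\right) 55 - \frac{1}{3}\right) 26 = \left(-275 - \frac{1}{3}\right) 26 = \left(- \frac{826}{3}\right) 26 = - \frac{21476}{3}$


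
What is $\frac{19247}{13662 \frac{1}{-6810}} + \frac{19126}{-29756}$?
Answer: $- \frac{325036817861}{33877206} \approx -9594.6$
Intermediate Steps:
$\frac{19247}{13662 \frac{1}{-6810}} + \frac{19126}{-29756} = \frac{19247}{13662 \left(- \frac{1}{6810}\right)} + 19126 \left(- \frac{1}{29756}\right) = \frac{19247}{- \frac{2277}{1135}} - \frac{9563}{14878} = 19247 \left(- \frac{1135}{2277}\right) - \frac{9563}{14878} = - \frac{21845345}{2277} - \frac{9563}{14878} = - \frac{325036817861}{33877206}$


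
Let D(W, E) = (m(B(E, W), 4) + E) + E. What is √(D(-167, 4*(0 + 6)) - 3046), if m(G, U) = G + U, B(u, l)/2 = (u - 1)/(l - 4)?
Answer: 2*I*√2432095/57 ≈ 54.72*I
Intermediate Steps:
B(u, l) = 2*(-1 + u)/(-4 + l) (B(u, l) = 2*((u - 1)/(l - 4)) = 2*((-1 + u)/(-4 + l)) = 2*(-1 + u)/(-4 + l))
D(W, E) = 4 + 2*E + 2*(-1 + E)/(-4 + W) (D(W, E) = ((2*(-1 + E)/(-4 + W) + 4) + E) + E = ((4 + 2*(-1 + E)/(-4 + W)) + E) + E = (4 + E + 2*(-1 + E)/(-4 + W)) + E = 4 + 2*E + 2*(-1 + E)/(-4 + W))
√(D(-167, 4*(0 + 6)) - 3046) = √(2*(-1 + 4*(0 + 6) + (-4 - 167)*(2 + 4*(0 + 6)))/(-4 - 167) - 3046) = √(2*(-1 + 4*6 - 171*(2 + 4*6))/(-171) - 3046) = √(2*(-1/171)*(-1 + 24 - 171*(2 + 24)) - 3046) = √(2*(-1/171)*(-1 + 24 - 171*26) - 3046) = √(2*(-1/171)*(-1 + 24 - 4446) - 3046) = √(2*(-1/171)*(-4423) - 3046) = √(8846/171 - 3046) = √(-512020/171) = 2*I*√2432095/57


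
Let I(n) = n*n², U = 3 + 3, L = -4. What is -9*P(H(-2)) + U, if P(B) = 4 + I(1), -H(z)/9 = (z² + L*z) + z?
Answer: -39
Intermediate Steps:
H(z) = -9*z² + 27*z (H(z) = -9*((z² - 4*z) + z) = -9*(z² - 3*z) = -9*z² + 27*z)
U = 6
I(n) = n³
P(B) = 5 (P(B) = 4 + 1³ = 4 + 1 = 5)
-9*P(H(-2)) + U = -9*5 + 6 = -45 + 6 = -39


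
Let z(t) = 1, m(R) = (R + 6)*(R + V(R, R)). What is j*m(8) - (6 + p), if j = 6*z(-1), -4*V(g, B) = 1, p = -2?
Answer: 647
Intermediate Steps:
V(g, B) = -1/4 (V(g, B) = -1/4*1 = -1/4)
m(R) = (6 + R)*(-1/4 + R) (m(R) = (R + 6)*(R - 1/4) = (6 + R)*(-1/4 + R))
j = 6 (j = 6*1 = 6)
j*m(8) - (6 + p) = 6*(-3/2 + 8**2 + (23/4)*8) - (6 - 2) = 6*(-3/2 + 64 + 46) - 1*4 = 6*(217/2) - 4 = 651 - 4 = 647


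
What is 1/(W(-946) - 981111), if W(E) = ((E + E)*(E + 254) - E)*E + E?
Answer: -1/1240440717 ≈ -8.0616e-10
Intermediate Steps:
W(E) = E + E*(-E + 2*E*(254 + E)) (W(E) = ((2*E)*(254 + E) - E)*E + E = (2*E*(254 + E) - E)*E + E = (-E + 2*E*(254 + E))*E + E = E*(-E + 2*E*(254 + E)) + E = E + E*(-E + 2*E*(254 + E)))
1/(W(-946) - 981111) = 1/(-946*(1 + 2*(-946)**2 + 507*(-946)) - 981111) = 1/(-946*(1 + 2*894916 - 479622) - 981111) = 1/(-946*(1 + 1789832 - 479622) - 981111) = 1/(-946*1310211 - 981111) = 1/(-1239459606 - 981111) = 1/(-1240440717) = -1/1240440717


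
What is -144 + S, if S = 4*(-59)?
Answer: -380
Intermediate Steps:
S = -236
-144 + S = -144 - 236 = -380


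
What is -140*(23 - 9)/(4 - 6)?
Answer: 980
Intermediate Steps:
-140*(23 - 9)/(4 - 6) = -1960/(-2) = -1960*(-1)/2 = -140*(-7) = 980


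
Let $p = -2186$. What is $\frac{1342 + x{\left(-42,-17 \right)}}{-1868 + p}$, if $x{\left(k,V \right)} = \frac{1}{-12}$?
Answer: $- \frac{16103}{48648} \approx -0.33101$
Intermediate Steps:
$x{\left(k,V \right)} = - \frac{1}{12}$
$\frac{1342 + x{\left(-42,-17 \right)}}{-1868 + p} = \frac{1342 - \frac{1}{12}}{-1868 - 2186} = \frac{16103}{12 \left(-4054\right)} = \frac{16103}{12} \left(- \frac{1}{4054}\right) = - \frac{16103}{48648}$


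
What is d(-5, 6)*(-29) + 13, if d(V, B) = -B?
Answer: 187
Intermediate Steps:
d(-5, 6)*(-29) + 13 = -1*6*(-29) + 13 = -6*(-29) + 13 = 174 + 13 = 187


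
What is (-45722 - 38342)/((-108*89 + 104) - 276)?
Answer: 10508/1223 ≈ 8.5920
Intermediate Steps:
(-45722 - 38342)/((-108*89 + 104) - 276) = -84064/((-9612 + 104) - 276) = -84064/(-9508 - 276) = -84064/(-9784) = -84064*(-1/9784) = 10508/1223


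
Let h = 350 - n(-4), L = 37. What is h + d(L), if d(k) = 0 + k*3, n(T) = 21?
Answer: 440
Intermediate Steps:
d(k) = 3*k (d(k) = 0 + 3*k = 3*k)
h = 329 (h = 350 - 1*21 = 350 - 21 = 329)
h + d(L) = 329 + 3*37 = 329 + 111 = 440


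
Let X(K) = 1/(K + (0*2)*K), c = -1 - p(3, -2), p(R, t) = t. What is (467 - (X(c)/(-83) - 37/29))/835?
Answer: 1127169/2009845 ≈ 0.56082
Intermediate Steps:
c = 1 (c = -1 - 1*(-2) = -1 + 2 = 1)
X(K) = 1/K (X(K) = 1/(K + 0*K) = 1/(K + 0) = 1/K)
(467 - (X(c)/(-83) - 37/29))/835 = (467 - (1/(1*(-83)) - 37/29))/835 = (467 - (1*(-1/83) - 37*1/29))*(1/835) = (467 - (-1/83 - 37/29))*(1/835) = (467 - 1*(-3100/2407))*(1/835) = (467 + 3100/2407)*(1/835) = (1127169/2407)*(1/835) = 1127169/2009845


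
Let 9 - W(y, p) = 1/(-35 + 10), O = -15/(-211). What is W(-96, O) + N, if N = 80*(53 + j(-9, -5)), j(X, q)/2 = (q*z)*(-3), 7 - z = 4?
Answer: 286226/25 ≈ 11449.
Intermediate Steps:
z = 3 (z = 7 - 1*4 = 7 - 4 = 3)
j(X, q) = -18*q (j(X, q) = 2*((q*3)*(-3)) = 2*((3*q)*(-3)) = 2*(-9*q) = -18*q)
N = 11440 (N = 80*(53 - 18*(-5)) = 80*(53 + 90) = 80*143 = 11440)
O = 15/211 (O = -15*(-1/211) = 15/211 ≈ 0.071090)
W(y, p) = 226/25 (W(y, p) = 9 - 1/(-35 + 10) = 9 - 1/(-25) = 9 - 1*(-1/25) = 9 + 1/25 = 226/25)
W(-96, O) + N = 226/25 + 11440 = 286226/25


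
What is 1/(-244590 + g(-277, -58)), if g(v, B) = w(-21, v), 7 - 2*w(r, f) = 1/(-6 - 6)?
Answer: -24/5870075 ≈ -4.0885e-6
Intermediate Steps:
w(r, f) = 85/24 (w(r, f) = 7/2 - 1/(2*(-6 - 6)) = 7/2 - ½/(-12) = 7/2 - ½*(-1/12) = 7/2 + 1/24 = 85/24)
g(v, B) = 85/24
1/(-244590 + g(-277, -58)) = 1/(-244590 + 85/24) = 1/(-5870075/24) = -24/5870075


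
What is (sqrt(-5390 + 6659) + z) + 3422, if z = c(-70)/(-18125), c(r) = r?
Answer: 12404764/3625 + 3*sqrt(141) ≈ 3457.6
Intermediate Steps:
z = 14/3625 (z = -70/(-18125) = -70*(-1/18125) = 14/3625 ≈ 0.0038621)
(sqrt(-5390 + 6659) + z) + 3422 = (sqrt(-5390 + 6659) + 14/3625) + 3422 = (sqrt(1269) + 14/3625) + 3422 = (3*sqrt(141) + 14/3625) + 3422 = (14/3625 + 3*sqrt(141)) + 3422 = 12404764/3625 + 3*sqrt(141)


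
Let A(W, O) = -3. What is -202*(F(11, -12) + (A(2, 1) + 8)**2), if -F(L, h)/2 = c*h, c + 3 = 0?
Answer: 9494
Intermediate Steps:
c = -3 (c = -3 + 0 = -3)
F(L, h) = 6*h (F(L, h) = -(-6)*h = 6*h)
-202*(F(11, -12) + (A(2, 1) + 8)**2) = -202*(6*(-12) + (-3 + 8)**2) = -202*(-72 + 5**2) = -202*(-72 + 25) = -202*(-47) = 9494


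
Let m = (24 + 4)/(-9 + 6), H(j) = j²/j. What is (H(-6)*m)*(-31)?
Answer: -1736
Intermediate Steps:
H(j) = j
m = -28/3 (m = 28/(-3) = 28*(-⅓) = -28/3 ≈ -9.3333)
(H(-6)*m)*(-31) = -6*(-28/3)*(-31) = 56*(-31) = -1736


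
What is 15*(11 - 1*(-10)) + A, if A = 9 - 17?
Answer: 307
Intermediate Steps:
A = -8
15*(11 - 1*(-10)) + A = 15*(11 - 1*(-10)) - 8 = 15*(11 + 10) - 8 = 15*21 - 8 = 315 - 8 = 307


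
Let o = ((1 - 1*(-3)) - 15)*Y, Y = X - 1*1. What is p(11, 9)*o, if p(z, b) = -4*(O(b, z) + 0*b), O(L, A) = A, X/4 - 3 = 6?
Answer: 16940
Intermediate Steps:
X = 36 (X = 12 + 4*6 = 12 + 24 = 36)
Y = 35 (Y = 36 - 1*1 = 36 - 1 = 35)
p(z, b) = -4*z (p(z, b) = -4*(z + 0*b) = -4*(z + 0) = -4*z)
o = -385 (o = ((1 - 1*(-3)) - 15)*35 = ((1 + 3) - 15)*35 = (4 - 15)*35 = -11*35 = -385)
p(11, 9)*o = -4*11*(-385) = -44*(-385) = 16940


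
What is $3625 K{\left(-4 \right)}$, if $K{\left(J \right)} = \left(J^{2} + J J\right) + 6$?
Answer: $137750$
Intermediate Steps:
$K{\left(J \right)} = 6 + 2 J^{2}$ ($K{\left(J \right)} = \left(J^{2} + J^{2}\right) + 6 = 2 J^{2} + 6 = 6 + 2 J^{2}$)
$3625 K{\left(-4 \right)} = 3625 \left(6 + 2 \left(-4\right)^{2}\right) = 3625 \left(6 + 2 \cdot 16\right) = 3625 \left(6 + 32\right) = 3625 \cdot 38 = 137750$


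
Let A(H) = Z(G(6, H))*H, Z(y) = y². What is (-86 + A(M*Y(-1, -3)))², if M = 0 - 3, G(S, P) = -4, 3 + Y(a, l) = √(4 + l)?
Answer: 100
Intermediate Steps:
Y(a, l) = -3 + √(4 + l)
M = -3
A(H) = 16*H (A(H) = (-4)²*H = 16*H)
(-86 + A(M*Y(-1, -3)))² = (-86 + 16*(-3*(-3 + √(4 - 3))))² = (-86 + 16*(-3*(-3 + √1)))² = (-86 + 16*(-3*(-3 + 1)))² = (-86 + 16*(-3*(-2)))² = (-86 + 16*6)² = (-86 + 96)² = 10² = 100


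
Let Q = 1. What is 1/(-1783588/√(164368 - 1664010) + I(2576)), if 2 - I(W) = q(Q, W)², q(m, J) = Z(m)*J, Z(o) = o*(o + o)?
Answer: -9951287642371/264138043718089513278 - 445897*I*√1499642/264138043718089513278 ≈ -3.7675e-8 - 2.0673e-12*I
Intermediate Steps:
Z(o) = 2*o² (Z(o) = o*(2*o) = 2*o²)
q(m, J) = 2*J*m² (q(m, J) = (2*m²)*J = 2*J*m²)
I(W) = 2 - 4*W² (I(W) = 2 - (2*W*1²)² = 2 - (2*W*1)² = 2 - (2*W)² = 2 - 4*W²)
1/(-1783588/√(164368 - 1664010) + I(2576)) = 1/(-1783588/√(164368 - 1664010) + (2 - 4*2576²)) = 1/(-1783588*(-I*√1499642/1499642) + (2 - 4*6635776)) = 1/(-1783588*(-I*√1499642/1499642) + (2 - 26543104)) = 1/(-(-891794)*I*√1499642/749821 - 26543102) = 1/(891794*I*√1499642/749821 - 26543102) = 1/(-26543102 + 891794*I*√1499642/749821)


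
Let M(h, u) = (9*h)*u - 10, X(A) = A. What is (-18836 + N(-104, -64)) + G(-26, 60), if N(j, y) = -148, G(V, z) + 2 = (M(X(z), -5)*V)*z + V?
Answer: 4208588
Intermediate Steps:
M(h, u) = -10 + 9*h*u (M(h, u) = 9*h*u - 10 = -10 + 9*h*u)
G(V, z) = -2 + V + V*z*(-10 - 45*z) (G(V, z) = -2 + (((-10 + 9*z*(-5))*V)*z + V) = -2 + (((-10 - 45*z)*V)*z + V) = -2 + ((V*(-10 - 45*z))*z + V) = -2 + (V*z*(-10 - 45*z) + V) = -2 + (V + V*z*(-10 - 45*z)) = -2 + V + V*z*(-10 - 45*z))
(-18836 + N(-104, -64)) + G(-26, 60) = (-18836 - 148) + (-2 - 26 - 5*(-26)*60*(2 + 9*60)) = -18984 + (-2 - 26 - 5*(-26)*60*(2 + 540)) = -18984 + (-2 - 26 - 5*(-26)*60*542) = -18984 + (-2 - 26 + 4227600) = -18984 + 4227572 = 4208588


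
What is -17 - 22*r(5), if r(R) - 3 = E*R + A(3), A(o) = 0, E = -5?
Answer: 467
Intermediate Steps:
r(R) = 3 - 5*R (r(R) = 3 + (-5*R + 0) = 3 - 5*R)
-17 - 22*r(5) = -17 - 22*(3 - 5*5) = -17 - 22*(3 - 25) = -17 - 22*(-22) = -17 + 484 = 467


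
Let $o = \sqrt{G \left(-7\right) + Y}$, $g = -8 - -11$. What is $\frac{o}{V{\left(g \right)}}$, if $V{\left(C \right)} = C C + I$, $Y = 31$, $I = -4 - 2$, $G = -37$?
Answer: $\frac{\sqrt{290}}{3} \approx 5.6765$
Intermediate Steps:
$I = -6$
$g = 3$ ($g = -8 + 11 = 3$)
$V{\left(C \right)} = -6 + C^{2}$ ($V{\left(C \right)} = C C - 6 = C^{2} - 6 = -6 + C^{2}$)
$o = \sqrt{290}$ ($o = \sqrt{\left(-37\right) \left(-7\right) + 31} = \sqrt{259 + 31} = \sqrt{290} \approx 17.029$)
$\frac{o}{V{\left(g \right)}} = \frac{\sqrt{290}}{-6 + 3^{2}} = \frac{\sqrt{290}}{-6 + 9} = \frac{\sqrt{290}}{3}$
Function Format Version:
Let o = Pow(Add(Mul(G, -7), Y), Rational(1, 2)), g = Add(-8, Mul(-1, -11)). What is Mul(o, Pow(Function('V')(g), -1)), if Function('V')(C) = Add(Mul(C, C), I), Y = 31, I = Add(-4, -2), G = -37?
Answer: Mul(Rational(1, 3), Pow(290, Rational(1, 2))) ≈ 5.6765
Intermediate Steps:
I = -6
g = 3 (g = Add(-8, 11) = 3)
Function('V')(C) = Add(-6, Pow(C, 2)) (Function('V')(C) = Add(Mul(C, C), -6) = Add(Pow(C, 2), -6) = Add(-6, Pow(C, 2)))
o = Pow(290, Rational(1, 2)) (o = Pow(Add(Mul(-37, -7), 31), Rational(1, 2)) = Pow(Add(259, 31), Rational(1, 2)) = Pow(290, Rational(1, 2)) ≈ 17.029)
Mul(o, Pow(Function('V')(g), -1)) = Mul(Pow(290, Rational(1, 2)), Pow(Add(-6, Pow(3, 2)), -1)) = Mul(Pow(290, Rational(1, 2)), Pow(Add(-6, 9), -1)) = Mul(Pow(290, Rational(1, 2)), Pow(3, -1)) = Mul(Pow(290, Rational(1, 2)), Rational(1, 3)) = Mul(Rational(1, 3), Pow(290, Rational(1, 2)))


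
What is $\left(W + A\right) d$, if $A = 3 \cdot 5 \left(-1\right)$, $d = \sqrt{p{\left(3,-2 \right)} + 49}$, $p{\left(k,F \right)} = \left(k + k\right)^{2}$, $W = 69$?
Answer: $54 \sqrt{85} \approx 497.86$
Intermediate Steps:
$p{\left(k,F \right)} = 4 k^{2}$ ($p{\left(k,F \right)} = \left(2 k\right)^{2} = 4 k^{2}$)
$d = \sqrt{85}$ ($d = \sqrt{4 \cdot 3^{2} + 49} = \sqrt{4 \cdot 9 + 49} = \sqrt{36 + 49} = \sqrt{85} \approx 9.2195$)
$A = -15$ ($A = 15 \left(-1\right) = -15$)
$\left(W + A\right) d = \left(69 - 15\right) \sqrt{85} = 54 \sqrt{85}$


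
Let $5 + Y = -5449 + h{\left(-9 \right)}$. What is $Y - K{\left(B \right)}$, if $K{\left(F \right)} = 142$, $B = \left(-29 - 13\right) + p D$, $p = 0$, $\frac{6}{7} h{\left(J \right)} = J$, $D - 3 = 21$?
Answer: $- \frac{11213}{2} \approx -5606.5$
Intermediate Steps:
$D = 24$ ($D = 3 + 21 = 24$)
$h{\left(J \right)} = \frac{7 J}{6}$
$Y = - \frac{10929}{2}$ ($Y = -5 + \left(-5449 + \frac{7}{6} \left(-9\right)\right) = -5 - \frac{10919}{2} = - \frac{10929}{2} \approx -5464.5$)
$B = -42$ ($B = \left(-29 - 13\right) + 0 \cdot 24 = -42 + 0 = -42$)
$Y - K{\left(B \right)} = - \frac{10929}{2} - 142 = - \frac{11213}{2}$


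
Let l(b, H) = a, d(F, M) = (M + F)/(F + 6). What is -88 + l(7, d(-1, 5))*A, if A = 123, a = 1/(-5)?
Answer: -563/5 ≈ -112.60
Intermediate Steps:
a = -⅕ ≈ -0.20000
d(F, M) = (F + M)/(6 + F)
l(b, H) = -⅕
-88 + l(7, d(-1, 5))*A = -88 - ⅕*123 = -88 - 123/5 = -563/5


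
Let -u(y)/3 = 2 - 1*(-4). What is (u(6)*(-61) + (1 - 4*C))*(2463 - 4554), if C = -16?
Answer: -2431833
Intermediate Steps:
u(y) = -18 (u(y) = -3*(2 - 1*(-4)) = -3*(2 + 4) = -3*6 = -18)
(u(6)*(-61) + (1 - 4*C))*(2463 - 4554) = (-18*(-61) + (1 - 4*(-16)))*(2463 - 4554) = (1098 + (1 + 64))*(-2091) = (1098 + 65)*(-2091) = 1163*(-2091) = -2431833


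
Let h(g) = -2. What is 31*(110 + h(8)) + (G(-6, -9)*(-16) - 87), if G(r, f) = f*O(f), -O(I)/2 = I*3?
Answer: 11037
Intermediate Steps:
O(I) = -6*I (O(I) = -2*I*3 = -6*I)
G(r, f) = -6*f² (G(r, f) = f*(-6*f) = -6*f²)
31*(110 + h(8)) + (G(-6, -9)*(-16) - 87) = 31*(110 - 2) + (-6*(-9)²*(-16) - 87) = 31*108 + (-6*81*(-16) - 87) = 3348 + (-486*(-16) - 87) = 3348 + (7776 - 87) = 3348 + 7689 = 11037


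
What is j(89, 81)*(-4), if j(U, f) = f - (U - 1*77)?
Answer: -276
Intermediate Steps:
j(U, f) = 77 + f - U (j(U, f) = f - (U - 77) = f - (-77 + U) = f + (77 - U) = 77 + f - U)
j(89, 81)*(-4) = (77 + 81 - 1*89)*(-4) = (77 + 81 - 89)*(-4) = 69*(-4) = -276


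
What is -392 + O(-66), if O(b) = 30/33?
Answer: -4302/11 ≈ -391.09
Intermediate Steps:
O(b) = 10/11 (O(b) = 30*(1/33) = 10/11)
-392 + O(-66) = -392 + 10/11 = -4302/11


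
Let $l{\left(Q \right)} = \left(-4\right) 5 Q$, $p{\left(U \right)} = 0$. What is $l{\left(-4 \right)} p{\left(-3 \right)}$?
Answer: $0$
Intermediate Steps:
$l{\left(Q \right)} = - 20 Q$
$l{\left(-4 \right)} p{\left(-3 \right)} = \left(-20\right) \left(-4\right) 0 = 80 \cdot 0 = 0$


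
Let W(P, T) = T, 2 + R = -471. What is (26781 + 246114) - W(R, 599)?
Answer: 272296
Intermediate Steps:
R = -473 (R = -2 - 471 = -473)
(26781 + 246114) - W(R, 599) = (26781 + 246114) - 1*599 = 272895 - 599 = 272296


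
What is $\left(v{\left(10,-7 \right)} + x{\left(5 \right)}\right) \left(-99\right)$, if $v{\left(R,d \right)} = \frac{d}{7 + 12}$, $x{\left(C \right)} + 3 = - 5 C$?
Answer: $\frac{53361}{19} \approx 2808.5$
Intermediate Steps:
$x{\left(C \right)} = -3 - 5 C$
$v{\left(R,d \right)} = \frac{d}{19}$
$\left(v{\left(10,-7 \right)} + x{\left(5 \right)}\right) \left(-99\right) = \left(\frac{1}{19} \left(-7\right) - 28\right) \left(-99\right) = \left(- \frac{7}{19} - 28\right) \left(-99\right) = \left(- \frac{539}{19}\right) \left(-99\right) = \frac{53361}{19}$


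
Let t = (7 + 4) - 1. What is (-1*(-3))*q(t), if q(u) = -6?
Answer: -18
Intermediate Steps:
t = 10 (t = 11 - 1 = 10)
(-1*(-3))*q(t) = -1*(-3)*(-6) = 3*(-6) = -18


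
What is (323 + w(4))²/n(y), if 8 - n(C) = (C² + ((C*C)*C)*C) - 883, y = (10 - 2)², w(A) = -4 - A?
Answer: -14175/2397203 ≈ -0.0059131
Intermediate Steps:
y = 64 (y = 8² = 64)
n(C) = 891 - C² - C⁴ (n(C) = 8 - ((C² + ((C*C)*C)*C) - 883) = 8 - ((C² + (C²*C)*C) - 883) = 8 - ((C² + C³*C) - 883) = 8 - ((C² + C⁴) - 883) = 8 - (-883 + C² + C⁴) = 8 + (883 - C² - C⁴) = 891 - C² - C⁴)
(323 + w(4))²/n(y) = (323 + (-4 - 1*4))²/(891 - 1*64² - 1*64⁴) = (323 + (-4 - 4))²/(891 - 1*4096 - 1*16777216) = (323 - 8)²/(891 - 4096 - 16777216) = 315²/(-16780421) = 99225*(-1/16780421) = -14175/2397203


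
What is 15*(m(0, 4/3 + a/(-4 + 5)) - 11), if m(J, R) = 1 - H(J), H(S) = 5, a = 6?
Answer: -225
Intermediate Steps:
m(J, R) = -4 (m(J, R) = 1 - 1*5 = 1 - 5 = -4)
15*(m(0, 4/3 + a/(-4 + 5)) - 11) = 15*(-4 - 11) = 15*(-15) = -225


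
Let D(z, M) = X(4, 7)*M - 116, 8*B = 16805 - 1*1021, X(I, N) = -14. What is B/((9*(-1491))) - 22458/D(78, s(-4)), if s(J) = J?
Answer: 50207587/134190 ≈ 374.15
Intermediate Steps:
B = 1973 (B = (16805 - 1*1021)/8 = (16805 - 1021)/8 = (1/8)*15784 = 1973)
D(z, M) = -116 - 14*M (D(z, M) = -14*M - 116 = -116 - 14*M)
B/((9*(-1491))) - 22458/D(78, s(-4)) = 1973/((9*(-1491))) - 22458/(-116 - 14*(-4)) = 1973/(-13419) - 22458/(-116 + 56) = 1973*(-1/13419) - 22458/(-60) = -1973/13419 - 22458*(-1/60) = -1973/13419 + 3743/10 = 50207587/134190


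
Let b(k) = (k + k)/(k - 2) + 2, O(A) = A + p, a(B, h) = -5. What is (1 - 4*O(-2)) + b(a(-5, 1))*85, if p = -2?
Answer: 2159/7 ≈ 308.43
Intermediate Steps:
O(A) = -2 + A (O(A) = A - 2 = -2 + A)
b(k) = 2 + 2*k/(-2 + k) (b(k) = (2*k)/(-2 + k) + 2 = 2*k/(-2 + k) + 2 = 2 + 2*k/(-2 + k))
(1 - 4*O(-2)) + b(a(-5, 1))*85 = (1 - 4*(-2 - 2)) + (4*(-1 - 5)/(-2 - 5))*85 = (1 - 4*(-4)) + (4*(-6)/(-7))*85 = (1 + 16) + (4*(-⅐)*(-6))*85 = 17 + (24/7)*85 = 17 + 2040/7 = 2159/7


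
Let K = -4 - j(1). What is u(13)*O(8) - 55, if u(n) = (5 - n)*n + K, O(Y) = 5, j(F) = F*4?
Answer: -615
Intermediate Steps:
j(F) = 4*F
K = -8 (K = -4 - 4 = -8)
u(n) = -8 + n*(5 - n) (u(n) = (5 - n)*n - 8 = n*(5 - n) - 8 = -8 + n*(5 - n))
u(13)*O(8) - 55 = (-8 - 1*13**2 + 5*13)*5 - 55 = (-8 - 1*169 + 65)*5 - 55 = (-8 - 169 + 65)*5 - 55 = -112*5 - 55 = -560 - 55 = -615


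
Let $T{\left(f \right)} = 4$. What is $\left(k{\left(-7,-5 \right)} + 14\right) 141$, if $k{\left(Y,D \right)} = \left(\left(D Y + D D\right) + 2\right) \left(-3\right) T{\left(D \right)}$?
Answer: $-102930$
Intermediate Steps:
$k{\left(Y,D \right)} = -24 - 12 D^{2} - 12 D Y$ ($k{\left(Y,D \right)} = \left(\left(D Y + D D\right) + 2\right) \left(-3\right) 4 = \left(\left(D Y + D^{2}\right) + 2\right) \left(-3\right) 4 = \left(\left(D^{2} + D Y\right) + 2\right) \left(-3\right) 4 = \left(2 + D^{2} + D Y\right) \left(-3\right) 4 = \left(-6 - 3 D^{2} - 3 D Y\right) 4 = -24 - 12 D^{2} - 12 D Y$)
$\left(k{\left(-7,-5 \right)} + 14\right) 141 = \left(\left(-24 - 12 \left(-5\right)^{2} - \left(-60\right) \left(-7\right)\right) + 14\right) 141 = \left(\left(-24 - 300 - 420\right) + 14\right) 141 = \left(-744 + 14\right) 141 = \left(-730\right) 141 = -102930$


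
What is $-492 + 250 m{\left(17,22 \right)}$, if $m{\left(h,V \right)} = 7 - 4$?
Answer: $258$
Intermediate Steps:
$m{\left(h,V \right)} = 3$ ($m{\left(h,V \right)} = 7 - 4 = 3$)
$-492 + 250 m{\left(17,22 \right)} = -492 + 250 \cdot 3 = -492 + 750 = 258$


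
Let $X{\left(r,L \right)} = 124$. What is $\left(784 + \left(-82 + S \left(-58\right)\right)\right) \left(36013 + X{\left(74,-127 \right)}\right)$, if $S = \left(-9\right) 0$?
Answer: $25368174$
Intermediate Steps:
$S = 0$
$\left(784 + \left(-82 + S \left(-58\right)\right)\right) \left(36013 + X{\left(74,-127 \right)}\right) = \left(784 + \left(-82 + 0 \left(-58\right)\right)\right) \left(36013 + 124\right) = \left(784 + \left(-82 + 0\right)\right) 36137 = \left(784 - 82\right) 36137 = 702 \cdot 36137 = 25368174$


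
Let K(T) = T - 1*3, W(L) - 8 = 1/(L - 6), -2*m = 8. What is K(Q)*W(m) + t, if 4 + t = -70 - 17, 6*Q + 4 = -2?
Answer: -613/5 ≈ -122.60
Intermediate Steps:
m = -4 (m = -½*8 = -4)
Q = -1 (Q = -⅔ + (⅙)*(-2) = -⅔ - ⅓ = -1)
t = -91 (t = -4 + (-70 - 17) = -4 - 87 = -91)
W(L) = 8 + 1/(-6 + L) (W(L) = 8 + 1/(L - 6) = 8 + 1/(-6 + L))
K(T) = -3 + T (K(T) = T - 3 = -3 + T)
K(Q)*W(m) + t = (-3 - 1)*((-47 + 8*(-4))/(-6 - 4)) - 91 = -4*(-47 - 32)/(-10) - 91 = -(-2)*(-79)/5 - 91 = -4*79/10 - 91 = -158/5 - 91 = -613/5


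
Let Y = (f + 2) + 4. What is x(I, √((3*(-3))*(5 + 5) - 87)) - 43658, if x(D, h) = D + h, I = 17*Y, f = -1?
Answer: -43573 + I*√177 ≈ -43573.0 + 13.304*I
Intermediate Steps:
Y = 5 (Y = (-1 + 2) + 4 = 1 + 4 = 5)
I = 85 (I = 17*5 = 85)
x(I, √((3*(-3))*(5 + 5) - 87)) - 43658 = (85 + √((3*(-3))*(5 + 5) - 87)) - 43658 = (85 + √(-9*10 - 87)) - 43658 = (85 + √(-90 - 87)) - 43658 = (85 + √(-177)) - 43658 = (85 + I*√177) - 43658 = -43573 + I*√177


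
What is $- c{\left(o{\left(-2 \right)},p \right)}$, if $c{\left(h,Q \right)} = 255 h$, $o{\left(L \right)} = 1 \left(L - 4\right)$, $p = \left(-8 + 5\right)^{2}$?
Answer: $1530$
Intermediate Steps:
$p = 9$ ($p = \left(-3\right)^{2} = 9$)
$o{\left(L \right)} = -4 + L$ ($o{\left(L \right)} = 1 \left(-4 + L\right) = -4 + L$)
$- c{\left(o{\left(-2 \right)},p \right)} = - 255 \left(-4 - 2\right) = - 255 \left(-6\right) = \left(-1\right) \left(-1530\right) = 1530$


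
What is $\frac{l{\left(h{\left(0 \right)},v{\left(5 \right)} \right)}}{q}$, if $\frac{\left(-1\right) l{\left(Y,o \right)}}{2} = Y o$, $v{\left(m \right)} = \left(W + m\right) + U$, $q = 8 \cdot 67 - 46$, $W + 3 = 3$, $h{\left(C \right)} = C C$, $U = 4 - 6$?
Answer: $0$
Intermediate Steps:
$U = -2$ ($U = 4 - 6 = -2$)
$h{\left(C \right)} = C^{2}$
$W = 0$ ($W = -3 + 3 = 0$)
$q = 490$ ($q = 536 - 46 = 490$)
$v{\left(m \right)} = -2 + m$ ($v{\left(m \right)} = \left(0 + m\right) - 2 = m - 2 = -2 + m$)
$l{\left(Y,o \right)} = - 2 Y o$
$\frac{l{\left(h{\left(0 \right)},v{\left(5 \right)} \right)}}{q} = \frac{\left(-2\right) 0^{2} \left(-2 + 5\right)}{490} = \left(-2\right) 0 \cdot 3 \cdot \frac{1}{490} = 0 \cdot \frac{1}{490} = 0$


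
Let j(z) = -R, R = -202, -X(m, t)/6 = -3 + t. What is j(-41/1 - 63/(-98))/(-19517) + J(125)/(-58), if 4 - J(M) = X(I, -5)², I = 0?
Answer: 773748/19517 ≈ 39.645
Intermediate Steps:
X(m, t) = 18 - 6*t (X(m, t) = -6*(-3 + t) = 18 - 6*t)
j(z) = 202 (j(z) = -1*(-202) = 202)
J(M) = -2300 (J(M) = 4 - (18 - 6*(-5))² = 4 - (18 + 30)² = 4 - 1*48² = 4 - 1*2304 = 4 - 2304 = -2300)
j(-41/1 - 63/(-98))/(-19517) + J(125)/(-58) = 202/(-19517) - 2300/(-58) = 202*(-1/19517) - 2300*(-1/58) = -202/19517 + 1150/29 = 773748/19517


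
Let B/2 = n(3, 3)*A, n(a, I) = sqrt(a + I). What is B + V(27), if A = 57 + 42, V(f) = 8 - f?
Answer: -19 + 198*sqrt(6) ≈ 466.00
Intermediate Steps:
A = 99
n(a, I) = sqrt(I + a)
B = 198*sqrt(6) (B = 2*(sqrt(3 + 3)*99) = 2*(sqrt(6)*99) = 2*(99*sqrt(6)) = 198*sqrt(6) ≈ 485.00)
B + V(27) = 198*sqrt(6) + (8 - 1*27) = 198*sqrt(6) + (8 - 27) = 198*sqrt(6) - 19 = -19 + 198*sqrt(6)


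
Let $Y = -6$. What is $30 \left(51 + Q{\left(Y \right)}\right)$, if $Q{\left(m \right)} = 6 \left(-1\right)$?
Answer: $1350$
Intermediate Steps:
$Q{\left(m \right)} = -6$
$30 \left(51 + Q{\left(Y \right)}\right) = 30 \left(51 - 6\right) = 30 \cdot 45 = 1350$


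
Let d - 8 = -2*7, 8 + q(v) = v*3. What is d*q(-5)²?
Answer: -3174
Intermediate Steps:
q(v) = -8 + 3*v (q(v) = -8 + v*3 = -8 + 3*v)
d = -6 (d = 8 - 2*7 = 8 - 14 = -6)
d*q(-5)² = -6*(-8 + 3*(-5))² = -6*(-8 - 15)² = -6*(-23)² = -6*529 = -3174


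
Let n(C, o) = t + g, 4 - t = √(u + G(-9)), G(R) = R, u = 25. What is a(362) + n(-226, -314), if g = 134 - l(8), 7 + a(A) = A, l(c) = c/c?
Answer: 488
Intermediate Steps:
l(c) = 1
a(A) = -7 + A
t = 0 (t = 4 - √(25 - 9) = 4 - √16 = 4 - 1*4 = 4 - 4 = 0)
g = 133 (g = 134 - 1*1 = 134 - 1 = 133)
n(C, o) = 133 (n(C, o) = 0 + 133 = 133)
a(362) + n(-226, -314) = (-7 + 362) + 133 = 355 + 133 = 488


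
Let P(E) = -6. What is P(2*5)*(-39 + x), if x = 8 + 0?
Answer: 186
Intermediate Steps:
x = 8
P(2*5)*(-39 + x) = -6*(-39 + 8) = -6*(-31) = 186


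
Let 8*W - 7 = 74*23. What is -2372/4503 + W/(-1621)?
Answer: -38455723/58394904 ≈ -0.65855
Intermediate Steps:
W = 1709/8 (W = 7/8 + (74*23)/8 = 7/8 + (⅛)*1702 = 7/8 + 851/4 = 1709/8 ≈ 213.63)
-2372/4503 + W/(-1621) = -2372/4503 + (1709/8)/(-1621) = -2372*1/4503 + (1709/8)*(-1/1621) = -2372/4503 - 1709/12968 = -38455723/58394904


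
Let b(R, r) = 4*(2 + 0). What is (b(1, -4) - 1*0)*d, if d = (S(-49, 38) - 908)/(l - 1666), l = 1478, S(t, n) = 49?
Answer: 1718/47 ≈ 36.553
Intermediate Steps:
b(R, r) = 8 (b(R, r) = 4*2 = 8)
d = 859/188 (d = (49 - 908)/(1478 - 1666) = -859/(-188) = -859*(-1/188) = 859/188 ≈ 4.5691)
(b(1, -4) - 1*0)*d = (8 - 1*0)*(859/188) = (8 + 0)*(859/188) = 8*(859/188) = 1718/47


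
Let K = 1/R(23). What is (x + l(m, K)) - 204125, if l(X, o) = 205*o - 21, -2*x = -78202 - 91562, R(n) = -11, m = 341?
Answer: -1312109/11 ≈ -1.1928e+5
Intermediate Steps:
x = 84882 (x = -(-78202 - 91562)/2 = -½*(-169764) = 84882)
K = -1/11 (K = 1/(-11) = -1/11 ≈ -0.090909)
l(X, o) = -21 + 205*o
(x + l(m, K)) - 204125 = (84882 + (-21 + 205*(-1/11))) - 204125 = (84882 + (-21 - 205/11)) - 204125 = (84882 - 436/11) - 204125 = 933266/11 - 204125 = -1312109/11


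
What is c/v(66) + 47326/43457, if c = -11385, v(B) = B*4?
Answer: -14614057/347656 ≈ -42.036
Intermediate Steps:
v(B) = 4*B
c/v(66) + 47326/43457 = -11385/(4*66) + 47326/43457 = -11385/264 + 47326*(1/43457) = -11385*1/264 + 47326/43457 = -345/8 + 47326/43457 = -14614057/347656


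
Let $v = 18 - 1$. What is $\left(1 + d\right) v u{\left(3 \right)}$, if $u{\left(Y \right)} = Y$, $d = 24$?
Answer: $1275$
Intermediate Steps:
$v = 17$
$\left(1 + d\right) v u{\left(3 \right)} = \left(1 + 24\right) 17 \cdot 3 = 25 \cdot 17 \cdot 3 = 425 \cdot 3 = 1275$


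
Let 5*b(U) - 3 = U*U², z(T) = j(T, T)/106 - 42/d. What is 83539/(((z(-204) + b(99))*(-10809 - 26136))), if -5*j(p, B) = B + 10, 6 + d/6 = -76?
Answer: -363060494/31158986662089 ≈ -1.1652e-5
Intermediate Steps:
d = -492 (d = -36 + 6*(-76) = -36 - 456 = -492)
j(p, B) = -2 - B/5 (j(p, B) = -(B + 10)/5 = -(10 + B)/5 = -2 - B/5)
z(T) = 289/4346 - T/530 (z(T) = (-2 - T/5)/106 - 42/(-492) = (-2 - T/5)*(1/106) - 42*(-1/492) = (-1/53 - T/530) + 7/82 = 289/4346 - T/530)
b(U) = ⅗ + U³/5 (b(U) = ⅗ + (U*U²)/5 = ⅗ + U³/5)
83539/(((z(-204) + b(99))*(-10809 - 26136))) = 83539/((((289/4346 - 1/530*(-204)) + (⅗ + (⅕)*99³))*(-10809 - 26136))) = 83539/((((289/4346 + 102/265) + (⅗ + (⅕)*970299))*(-36945))) = 83539/(((9809/21730 + (⅗ + 970299/5))*(-36945))) = 83539/(((9809/21730 + 970302/5)*(-36945))) = 83539/(((4216942301/21730)*(-36945))) = 83539/(-31158986662089/4346) = 83539*(-4346/31158986662089) = -363060494/31158986662089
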